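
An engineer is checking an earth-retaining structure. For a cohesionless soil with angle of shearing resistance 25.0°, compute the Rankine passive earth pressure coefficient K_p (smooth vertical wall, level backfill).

K_p = (1 + sin φ)/(1 − sin φ) = tan²(45° + 25.0°/2) = 2.464.

2.46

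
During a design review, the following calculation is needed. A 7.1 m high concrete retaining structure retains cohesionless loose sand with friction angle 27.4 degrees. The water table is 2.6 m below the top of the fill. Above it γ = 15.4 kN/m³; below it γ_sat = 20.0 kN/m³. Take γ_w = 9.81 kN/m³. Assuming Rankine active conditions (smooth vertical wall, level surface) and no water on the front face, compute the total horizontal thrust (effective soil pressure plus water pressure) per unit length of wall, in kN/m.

223 kN/m

K_a = tan²(45° − φ/2) = 0.3697.
γ' = 20.0 − 9.81 = 10.19 kN/m³. Depth below WT = 4.5 m.
σ'_h at WT = K_a γ d_w = 14.80 kPa; at base = 14.80 + K_a γ' × 4.5 = 31.75 kPa.
P₁ (0–2.6 m) = ½×14.80×2.6 = 19.24. P₂ (2.6–7.1 m) = ½(14.80+31.75)×4.5 = 104.7.
P_w = ½ γ_w h₂² = 0.5×9.81×4.5² = 99.33. Total = 19.24+104.7+99.33 = 223.3 kN/m.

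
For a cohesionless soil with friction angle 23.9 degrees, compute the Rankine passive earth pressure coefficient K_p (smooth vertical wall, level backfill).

K_p = (1 + sin φ)/(1 − sin φ) = tan²(45° + 23.9°/2) = 2.362.

2.36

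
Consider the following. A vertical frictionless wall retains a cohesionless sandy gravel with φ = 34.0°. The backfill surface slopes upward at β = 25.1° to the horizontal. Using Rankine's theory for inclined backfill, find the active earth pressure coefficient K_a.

0.386

K_a = cos β · (cos β − √(cos²β − cos²φ)) / (cos β + √(cos²β − cos²φ)).
cos β = 0.9056, cos φ = 0.8290, √(cos²β − cos²φ) = 0.3644.
K_a = 0.9056 × (0.9056 − 0.3644)/(0.9056 + 0.3644) = 0.3859.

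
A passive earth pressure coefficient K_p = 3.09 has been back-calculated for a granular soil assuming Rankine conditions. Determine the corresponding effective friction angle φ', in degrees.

K_p = (1+sin φ)/(1−sin φ) ⇒ sin φ = (K_p − 1)/(K_p + 1) = 0.5110.
φ = arcsin(0.5110) = 30.73°.

30.7°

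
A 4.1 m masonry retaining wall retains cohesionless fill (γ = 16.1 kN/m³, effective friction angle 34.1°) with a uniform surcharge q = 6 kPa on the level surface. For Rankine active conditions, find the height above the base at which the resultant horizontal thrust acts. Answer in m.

1.47 m

K_a = 0.2815.
Triangular part P₁ = ½K_aγH² = 38.10 at H/3 = 1.367 m; rectangular part P₂ = K_a q H = 6.926 at H/2 = 2.050 m.
ȳ = (P₁·1.367 + P₂·2.050)/(P₁+P₂) = 1.472 m.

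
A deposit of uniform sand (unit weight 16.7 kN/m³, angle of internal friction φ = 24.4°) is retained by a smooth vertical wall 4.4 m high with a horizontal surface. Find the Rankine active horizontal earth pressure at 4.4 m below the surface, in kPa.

K_a = (1 − sin φ)/(1 + sin φ) = 0.4153.
σ_h = K_a γ z = 0.4153 × 16.7 × 4.4 = 30.52 kPa.

30.5 kPa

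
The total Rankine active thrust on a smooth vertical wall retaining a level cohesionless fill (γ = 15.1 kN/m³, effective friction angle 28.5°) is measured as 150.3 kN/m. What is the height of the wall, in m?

K_a = 0.3540. P_a = ½ K_a γ H² ⇒ H = √(2P_a/(K_a γ)).
H = √(2×150.3/(0.3540×15.1)) = 7.500 m.

7.50 m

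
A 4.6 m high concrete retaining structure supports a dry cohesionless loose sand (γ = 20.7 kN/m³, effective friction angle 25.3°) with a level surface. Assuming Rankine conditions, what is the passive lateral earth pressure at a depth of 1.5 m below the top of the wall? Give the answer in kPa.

77.4 kPa

K_p = (1 + sin φ)/(1 − sin φ) = 2.493.
σ_h = K_p γ z = 2.493 × 20.7 × 1.5 = 77.39 kPa.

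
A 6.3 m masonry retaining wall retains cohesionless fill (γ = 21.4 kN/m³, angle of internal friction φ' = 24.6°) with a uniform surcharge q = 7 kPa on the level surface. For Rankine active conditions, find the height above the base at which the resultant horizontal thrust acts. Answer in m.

2.20 m

K_a = 0.4121.
Triangular part P₁ = ½K_aγH² = 175.0 at H/3 = 2.100 m; rectangular part P₂ = K_a q H = 18.18 at H/2 = 3.150 m.
ȳ = (P₁·2.100 + P₂·3.150)/(P₁+P₂) = 2.199 m.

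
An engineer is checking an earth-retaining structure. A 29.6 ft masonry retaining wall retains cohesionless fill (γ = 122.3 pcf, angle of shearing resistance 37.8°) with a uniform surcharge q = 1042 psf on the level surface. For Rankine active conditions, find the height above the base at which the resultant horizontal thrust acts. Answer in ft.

11.7 ft

K_a = 0.2400.
Triangular part P₁ = ½K_aγH² = 12860 at H/3 = 9.867 ft; rectangular part P₂ = K_a q H = 7402 at H/2 = 14.80 ft.
ȳ = (P₁·9.867 + P₂·14.80)/(P₁+P₂) = 11.67 ft.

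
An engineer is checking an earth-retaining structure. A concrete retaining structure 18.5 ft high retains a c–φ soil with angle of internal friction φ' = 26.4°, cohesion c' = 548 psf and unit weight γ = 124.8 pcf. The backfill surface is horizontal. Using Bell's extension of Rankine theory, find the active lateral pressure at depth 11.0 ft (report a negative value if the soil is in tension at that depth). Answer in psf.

-152 psf

K_a = (1 − sin φ)/(1 + sin φ) = 0.3844.
σ_a = K_a γ z − 2c√K_a = 0.3844×124.8×11.0 − 2×548×0.6200 = -151.8 psf.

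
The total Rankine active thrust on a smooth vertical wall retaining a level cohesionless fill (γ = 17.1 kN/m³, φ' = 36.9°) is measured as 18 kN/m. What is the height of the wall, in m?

2.90 m

K_a = 0.2497. P_a = ½ K_a γ H² ⇒ H = √(2P_a/(K_a γ)).
H = √(2×18/(0.2497×17.1)) = 2.904 m.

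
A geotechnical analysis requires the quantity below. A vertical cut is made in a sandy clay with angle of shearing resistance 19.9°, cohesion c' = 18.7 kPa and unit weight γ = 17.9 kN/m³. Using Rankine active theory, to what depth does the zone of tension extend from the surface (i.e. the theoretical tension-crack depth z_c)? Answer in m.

K_a = tan²(45° − 19.9°/2) = 0.4921; √K_a = 0.7015.
The active pressure is zero where K_a γ z = 2c√K_a, so z_c = 2c/(γ√K_a) = 2×18.7/(17.9×0.7015) = 2.978 m.

2.98 m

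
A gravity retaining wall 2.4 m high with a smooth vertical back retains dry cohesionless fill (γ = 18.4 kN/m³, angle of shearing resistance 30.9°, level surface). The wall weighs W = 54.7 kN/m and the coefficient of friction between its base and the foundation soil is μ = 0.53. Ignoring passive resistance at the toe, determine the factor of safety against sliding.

K_a = tan²(45° − 30.9°/2) = 0.3214.
P_a = ½K_aγH² = 0.5×0.3214×18.4×2.4² = 17.03 kN/m, acting at H/3 = 0.8000 m above the base.
FS_sliding = μW / P_a = 0.53×54.7 / 17.03 = 1.702.

1.70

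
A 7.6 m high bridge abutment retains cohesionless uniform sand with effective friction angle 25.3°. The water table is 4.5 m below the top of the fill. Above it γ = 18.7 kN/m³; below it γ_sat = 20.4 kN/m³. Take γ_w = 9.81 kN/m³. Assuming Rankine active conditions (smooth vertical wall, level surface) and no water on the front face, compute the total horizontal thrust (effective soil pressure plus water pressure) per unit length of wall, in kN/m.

K_a = tan²(45° − φ/2) = 0.4012.
γ' = 20.4 − 9.81 = 10.59 kN/m³. Depth below WT = 3.1 m.
σ'_h at WT = K_a γ d_w = 33.76 kPa; at base = 33.76 + K_a γ' × 3.1 = 46.93 kPa.
P₁ (0–4.5 m) = ½×33.76×4.5 = 75.96. P₂ (4.5–7.6 m) = ½(33.76+46.93)×3.1 = 125.1.
P_w = ½ γ_w h₂² = 0.5×9.81×3.1² = 47.14. Total = 75.96+125.1+47.14 = 248.2 kN/m.

248 kN/m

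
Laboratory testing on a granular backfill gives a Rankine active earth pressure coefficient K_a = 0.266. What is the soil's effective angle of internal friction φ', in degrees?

K_a = tan²(45° − φ/2) ⇒ 45° − φ/2 = arctan(√0.266) = 27.28°.
φ = 2(45° − 27.28°) = 35.43°.

35.4°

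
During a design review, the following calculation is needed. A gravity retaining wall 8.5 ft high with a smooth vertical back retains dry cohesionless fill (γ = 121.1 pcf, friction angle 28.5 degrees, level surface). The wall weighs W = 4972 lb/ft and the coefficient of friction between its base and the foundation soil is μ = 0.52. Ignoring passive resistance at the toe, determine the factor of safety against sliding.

K_a = tan²(45° − 28.5°/2) = 0.3540.
P_a = ½K_aγH² = 0.5×0.3540×121.1×8.5² = 1548 lb/ft, acting at H/3 = 2.833 ft above the base.
FS_sliding = μW / P_a = 0.52×4972 / 1548 = 1.670.

1.67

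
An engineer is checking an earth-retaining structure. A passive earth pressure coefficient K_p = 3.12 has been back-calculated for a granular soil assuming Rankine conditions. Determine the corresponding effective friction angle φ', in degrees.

31.0°

K_p = (1+sin φ)/(1−sin φ) ⇒ sin φ = (K_p − 1)/(K_p + 1) = 0.5146.
φ = arcsin(0.5146) = 30.97°.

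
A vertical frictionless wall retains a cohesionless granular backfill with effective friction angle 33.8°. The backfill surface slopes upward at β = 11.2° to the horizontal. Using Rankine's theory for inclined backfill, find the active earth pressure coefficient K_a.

0.300

K_a = cos β · (cos β − √(cos²β − cos²φ)) / (cos β + √(cos²β − cos²φ)).
cos β = 0.9810, cos φ = 0.8310, √(cos²β − cos²φ) = 0.5213.
K_a = 0.9810 × (0.9810 − 0.5213)/(0.9810 + 0.5213) = 0.3002.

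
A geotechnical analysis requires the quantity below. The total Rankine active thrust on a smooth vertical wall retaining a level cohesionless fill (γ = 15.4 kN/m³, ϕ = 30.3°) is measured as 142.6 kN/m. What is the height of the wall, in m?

7.50 m

K_a = 0.3293. P_a = ½ K_a γ H² ⇒ H = √(2P_a/(K_a γ)).
H = √(2×142.6/(0.3293×15.4)) = 7.499 m.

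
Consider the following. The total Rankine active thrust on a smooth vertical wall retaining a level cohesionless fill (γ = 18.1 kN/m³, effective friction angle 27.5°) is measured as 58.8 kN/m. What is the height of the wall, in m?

4.20 m

K_a = 0.3682. P_a = ½ K_a γ H² ⇒ H = √(2P_a/(K_a γ)).
H = √(2×58.8/(0.3682×18.1)) = 4.201 m.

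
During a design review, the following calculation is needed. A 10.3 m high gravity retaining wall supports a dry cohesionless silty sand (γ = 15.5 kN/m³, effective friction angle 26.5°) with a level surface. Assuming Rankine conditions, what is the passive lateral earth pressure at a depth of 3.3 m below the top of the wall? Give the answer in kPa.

134 kPa

K_p = (1 + sin φ)/(1 − sin φ) = 2.611.
σ_h = K_p γ z = 2.611 × 15.5 × 3.3 = 133.6 kPa.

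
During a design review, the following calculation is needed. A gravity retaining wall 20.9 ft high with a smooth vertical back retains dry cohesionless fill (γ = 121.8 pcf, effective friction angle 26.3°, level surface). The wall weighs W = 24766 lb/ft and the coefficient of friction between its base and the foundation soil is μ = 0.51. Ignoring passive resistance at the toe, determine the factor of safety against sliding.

K_a = tan²(45° − 26.3°/2) = 0.3859.
P_a = ½K_aγH² = 0.5×0.3859×121.8×20.9² = 10270 lb/ft, acting at H/3 = 6.967 ft above the base.
FS_sliding = μW / P_a = 0.51×24766 / 10270 = 1.230.

1.23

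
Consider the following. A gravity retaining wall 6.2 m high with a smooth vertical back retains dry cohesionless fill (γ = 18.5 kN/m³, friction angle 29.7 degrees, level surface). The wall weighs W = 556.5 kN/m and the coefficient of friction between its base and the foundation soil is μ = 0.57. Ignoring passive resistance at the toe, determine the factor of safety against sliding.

K_a = tan²(45° − 29.7°/2) = 0.3374.
P_a = ½K_aγH² = 0.5×0.3374×18.5×6.2² = 120.0 kN/m, acting at H/3 = 2.067 m above the base.
FS_sliding = μW / P_a = 0.57×556.5 / 120.0 = 2.644.

2.64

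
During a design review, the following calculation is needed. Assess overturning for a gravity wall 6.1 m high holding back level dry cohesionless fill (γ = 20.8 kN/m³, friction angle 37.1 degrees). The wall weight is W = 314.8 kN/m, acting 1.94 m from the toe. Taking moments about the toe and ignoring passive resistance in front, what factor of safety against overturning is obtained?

K_a = tan²(45° − 37.1°/2) = 0.2475.
P_a = ½K_aγH² = 0.5×0.2475×20.8×6.1² = 95.78 kN/m, acting at H/3 = 2.033 m above the base.
Overturning moment M_o = P_a × H/3 = 95.78 × 2.033 = 194.7.
Resisting moment M_r = W × 1.94 = 314.8 × 1.94 = 610.7.
FS_overturning = M_r/M_o = 610.7/194.7 = 3.136.

3.14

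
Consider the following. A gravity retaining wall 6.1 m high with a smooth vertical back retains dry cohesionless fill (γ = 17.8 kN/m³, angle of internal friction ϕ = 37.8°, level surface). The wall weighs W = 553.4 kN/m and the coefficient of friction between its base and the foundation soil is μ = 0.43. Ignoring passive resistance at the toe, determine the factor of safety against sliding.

K_a = tan²(45° − 37.8°/2) = 0.2400.
P_a = ½K_aγH² = 0.5×0.2400×17.8×6.1² = 79.48 kN/m, acting at H/3 = 2.033 m above the base.
FS_sliding = μW / P_a = 0.43×553.4 / 79.48 = 2.994.

2.99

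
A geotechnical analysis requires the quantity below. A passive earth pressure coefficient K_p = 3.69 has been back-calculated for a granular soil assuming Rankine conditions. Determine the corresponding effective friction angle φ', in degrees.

35.0°

K_p = (1+sin φ)/(1−sin φ) ⇒ sin φ = (K_p − 1)/(K_p + 1) = 0.5736.
φ = arcsin(0.5736) = 35.00°.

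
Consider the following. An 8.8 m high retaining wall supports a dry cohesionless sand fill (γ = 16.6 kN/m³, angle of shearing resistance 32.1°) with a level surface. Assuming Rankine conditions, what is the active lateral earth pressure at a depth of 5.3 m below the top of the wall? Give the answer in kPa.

K_a = (1 − sin φ)/(1 + sin φ) = 0.3060.
σ_h = K_a γ z = 0.3060 × 16.6 × 5.3 = 26.92 kPa.

26.9 kPa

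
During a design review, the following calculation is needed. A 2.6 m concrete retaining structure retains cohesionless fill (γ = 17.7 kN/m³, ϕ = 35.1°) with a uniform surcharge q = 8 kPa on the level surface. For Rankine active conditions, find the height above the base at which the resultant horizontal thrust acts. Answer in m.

0.978 m

K_a = 0.2698.
Triangular part P₁ = ½K_aγH² = 16.14 at H/3 = 0.8667 m; rectangular part P₂ = K_a q H = 5.613 at H/2 = 1.300 m.
ȳ = (P₁·0.8667 + P₂·1.300)/(P₁+P₂) = 0.9785 m.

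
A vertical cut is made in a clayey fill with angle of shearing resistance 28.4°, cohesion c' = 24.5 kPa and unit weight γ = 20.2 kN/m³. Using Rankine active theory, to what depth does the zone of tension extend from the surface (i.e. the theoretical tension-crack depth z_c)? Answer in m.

4.07 m

K_a = tan²(45° − 28.4°/2) = 0.3554; √K_a = 0.5961.
The active pressure is zero where K_a γ z = 2c√K_a, so z_c = 2c/(γ√K_a) = 2×24.5/(20.2×0.5961) = 4.069 m.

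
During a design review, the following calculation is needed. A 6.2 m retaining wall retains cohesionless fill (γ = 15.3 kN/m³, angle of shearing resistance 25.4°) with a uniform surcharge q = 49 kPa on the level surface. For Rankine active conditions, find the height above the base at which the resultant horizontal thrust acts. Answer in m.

K_a = 0.3996.
Triangular part P₁ = ½K_aγH² = 117.5 at H/3 = 2.067 m; rectangular part P₂ = K_a q H = 121.4 at H/2 = 3.100 m.
ȳ = (P₁·2.067 + P₂·3.100)/(P₁+P₂) = 2.592 m.

2.59 m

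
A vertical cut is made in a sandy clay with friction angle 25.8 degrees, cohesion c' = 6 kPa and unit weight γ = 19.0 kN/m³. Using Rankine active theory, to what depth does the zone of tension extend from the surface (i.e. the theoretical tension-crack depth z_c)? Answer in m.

1.01 m

K_a = tan²(45° − 25.8°/2) = 0.3935; √K_a = 0.6273.
The active pressure is zero where K_a γ z = 2c√K_a, so z_c = 2c/(γ√K_a) = 2×6/(19.0×0.6273) = 1.007 m.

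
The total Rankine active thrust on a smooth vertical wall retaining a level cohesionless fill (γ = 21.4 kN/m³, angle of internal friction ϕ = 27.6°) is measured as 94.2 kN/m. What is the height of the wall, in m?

K_a = 0.3668. P_a = ½ K_a γ H² ⇒ H = √(2P_a/(K_a γ)).
H = √(2×94.2/(0.3668×21.4)) = 4.899 m.

4.90 m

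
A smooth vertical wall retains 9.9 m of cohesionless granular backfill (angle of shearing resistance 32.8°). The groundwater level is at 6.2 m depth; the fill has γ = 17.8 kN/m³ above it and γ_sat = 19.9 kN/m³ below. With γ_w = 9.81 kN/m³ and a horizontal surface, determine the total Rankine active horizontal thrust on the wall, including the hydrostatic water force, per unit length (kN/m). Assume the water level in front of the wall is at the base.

K_a = tan²(45° − φ/2) = 0.2973.
γ' = 19.9 − 9.81 = 10.09 kN/m³. Depth below WT = 3.7 m.
σ'_h at WT = K_a γ d_w = 32.81 kPa; at base = 32.81 + K_a γ' × 3.7 = 43.90 kPa.
P₁ (0–6.2 m) = ½×32.81×6.2 = 101.7. P₂ (6.2–9.9 m) = ½(32.81+43.90)×3.7 = 141.9.
P_w = ½ γ_w h₂² = 0.5×9.81×3.7² = 67.15. Total = 101.7+141.9+67.15 = 310.8 kN/m.

311 kN/m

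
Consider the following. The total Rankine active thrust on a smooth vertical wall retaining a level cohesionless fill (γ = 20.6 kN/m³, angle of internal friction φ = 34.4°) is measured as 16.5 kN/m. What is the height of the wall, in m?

K_a = 0.2780. P_a = ½ K_a γ H² ⇒ H = √(2P_a/(K_a γ)).
H = √(2×16.5/(0.2780×20.6)) = 2.401 m.

2.40 m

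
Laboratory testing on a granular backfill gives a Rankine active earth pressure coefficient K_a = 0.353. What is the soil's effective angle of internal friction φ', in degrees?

28.6°

K_a = tan²(45° − φ/2) ⇒ 45° − φ/2 = arctan(√0.353) = 30.72°.
φ = 2(45° − 30.72°) = 28.57°.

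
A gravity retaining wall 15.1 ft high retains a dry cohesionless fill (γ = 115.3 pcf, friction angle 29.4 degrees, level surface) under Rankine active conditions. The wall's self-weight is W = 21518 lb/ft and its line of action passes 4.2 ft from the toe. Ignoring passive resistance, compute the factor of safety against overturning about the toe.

4.00

K_a = tan²(45° − 29.4°/2) = 0.3415.
P_a = ½K_aγH² = 0.5×0.3415×115.3×15.1² = 4489 lb/ft, acting at H/3 = 5.033 ft above the base.
Overturning moment M_o = P_a × H/3 = 4489 × 5.033 = 22590.
Resisting moment M_r = W × 4.2 = 21518 × 4.2 = 90380.
FS_overturning = M_r/M_o = 90380/22590 = 4.000.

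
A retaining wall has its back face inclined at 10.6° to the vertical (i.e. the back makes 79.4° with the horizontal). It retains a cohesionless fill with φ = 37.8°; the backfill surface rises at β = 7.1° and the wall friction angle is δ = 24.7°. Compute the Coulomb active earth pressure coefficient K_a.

K_a = sin²(α+φ) / [sin²α · sin(α−δ) · (1 + √{sin(φ+δ)sin(φ−β) / (sin(α−δ)sin(α+β))})²].
With α = 79.4°, φ = 37.8°, δ = 24.7°, β = 7.1°: K_a = 0.3292.

0.329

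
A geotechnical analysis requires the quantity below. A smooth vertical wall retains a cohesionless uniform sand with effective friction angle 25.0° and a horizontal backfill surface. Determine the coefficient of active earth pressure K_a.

K_a = tan²(45° − φ/2) = tan²(32.50°) = 0.4059.

0.406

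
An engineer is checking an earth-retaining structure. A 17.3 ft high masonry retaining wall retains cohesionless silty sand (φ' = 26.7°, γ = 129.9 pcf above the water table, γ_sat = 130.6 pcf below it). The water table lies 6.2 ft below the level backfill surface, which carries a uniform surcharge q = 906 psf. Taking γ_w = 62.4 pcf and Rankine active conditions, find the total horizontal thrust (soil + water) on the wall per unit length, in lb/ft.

K_a = tan²(45° − φ/2) = 0.3800.
γ' = 130.6 − 62.4 = 68.20 pcf. h₂ = H − d_w = 11.1 ft.
σ'_h: at surface K_a·q = 344.2; at WT K_a(q+γd_w) = 650.3; at base K_a(q+γd_w+γ'h₂) = 937.9 psf.
P₁ = ½(344.2+650.3)×6.2 = 3083; P₂ = ½(650.3+937.9)×11.1 = 8814; P_w = ½γ_w h₂² = 3844.
Total = 3083+8814+3844 = 15740 lb/ft.

15700 lb/ft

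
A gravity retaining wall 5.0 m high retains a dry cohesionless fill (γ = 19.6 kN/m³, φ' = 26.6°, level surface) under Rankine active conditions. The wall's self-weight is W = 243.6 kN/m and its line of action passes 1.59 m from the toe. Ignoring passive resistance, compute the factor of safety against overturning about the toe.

2.49

K_a = tan²(45° − 26.6°/2) = 0.3814.
P_a = ½K_aγH² = 0.5×0.3814×19.6×5.0² = 93.45 kN/m, acting at H/3 = 1.667 m above the base.
Overturning moment M_o = P_a × H/3 = 93.45 × 1.667 = 155.8.
Resisting moment M_r = W × 1.59 = 243.6 × 1.59 = 387.3.
FS_overturning = M_r/M_o = 387.3/155.8 = 2.487.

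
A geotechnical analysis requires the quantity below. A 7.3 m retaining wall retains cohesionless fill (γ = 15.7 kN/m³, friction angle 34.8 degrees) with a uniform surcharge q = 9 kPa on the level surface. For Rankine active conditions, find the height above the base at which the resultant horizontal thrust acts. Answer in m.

K_a = 0.2733.
Triangular part P₁ = ½K_aγH² = 114.3 at H/3 = 2.433 m; rectangular part P₂ = K_a q H = 17.96 at H/2 = 3.650 m.
ȳ = (P₁·2.433 + P₂·3.650)/(P₁+P₂) = 2.598 m.

2.60 m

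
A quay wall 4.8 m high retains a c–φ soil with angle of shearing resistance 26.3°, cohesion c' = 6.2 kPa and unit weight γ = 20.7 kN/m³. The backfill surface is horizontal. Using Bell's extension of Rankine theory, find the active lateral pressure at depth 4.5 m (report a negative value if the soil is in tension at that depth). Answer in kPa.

K_a = (1 − sin φ)/(1 + sin φ) = 0.3859.
σ_a = K_a γ z − 2c√K_a = 0.3859×20.7×4.5 − 2×6.2×0.6212 = 28.25 kPa.

28.2 kPa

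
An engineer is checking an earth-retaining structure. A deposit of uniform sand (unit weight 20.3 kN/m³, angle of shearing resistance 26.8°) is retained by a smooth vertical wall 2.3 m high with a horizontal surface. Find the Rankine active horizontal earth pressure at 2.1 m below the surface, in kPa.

K_a = (1 − sin φ)/(1 + sin φ) = 0.3785.
σ_h = K_a γ z = 0.3785 × 20.3 × 2.1 = 16.13 kPa.

16.1 kPa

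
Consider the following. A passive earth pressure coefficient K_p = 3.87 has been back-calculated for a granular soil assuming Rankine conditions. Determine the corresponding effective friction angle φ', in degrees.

K_p = (1+sin φ)/(1−sin φ) ⇒ sin φ = (K_p − 1)/(K_p + 1) = 0.5893.
φ = arcsin(0.5893) = 36.11°.

36.1°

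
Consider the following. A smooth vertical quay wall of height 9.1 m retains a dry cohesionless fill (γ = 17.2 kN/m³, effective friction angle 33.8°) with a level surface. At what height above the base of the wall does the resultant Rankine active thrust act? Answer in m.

3.03 m

K_a = 0.2851.
The pressure distribution is triangular, so the resultant acts at H/3 above the base = 9.1/3 = 3.033 m.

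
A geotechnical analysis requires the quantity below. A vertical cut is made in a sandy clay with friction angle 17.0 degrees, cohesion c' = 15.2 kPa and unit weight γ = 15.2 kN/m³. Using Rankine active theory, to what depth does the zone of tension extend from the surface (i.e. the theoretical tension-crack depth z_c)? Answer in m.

K_a = tan²(45° − 17.0°/2) = 0.5475; √K_a = 0.7400.
The active pressure is zero where K_a γ z = 2c√K_a, so z_c = 2c/(γ√K_a) = 2×15.2/(15.2×0.7400) = 2.703 m.

2.70 m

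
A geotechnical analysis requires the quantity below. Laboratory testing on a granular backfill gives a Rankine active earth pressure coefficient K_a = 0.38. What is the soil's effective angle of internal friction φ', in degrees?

K_a = tan²(45° − φ/2) ⇒ 45° − φ/2 = arctan(√0.38) = 31.65°.
φ = 2(45° − 31.65°) = 26.70°.

26.7°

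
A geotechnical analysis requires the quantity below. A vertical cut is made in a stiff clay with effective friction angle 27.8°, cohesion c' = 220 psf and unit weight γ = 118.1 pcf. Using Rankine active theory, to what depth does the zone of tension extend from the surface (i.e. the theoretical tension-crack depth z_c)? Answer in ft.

K_a = tan²(45° − 27.8°/2) = 0.3639; √K_a = 0.6032.
The active pressure is zero where K_a γ z = 2c√K_a, so z_c = 2c/(γ√K_a) = 2×220/(118.1×0.6032) = 6.176 ft.

6.18 ft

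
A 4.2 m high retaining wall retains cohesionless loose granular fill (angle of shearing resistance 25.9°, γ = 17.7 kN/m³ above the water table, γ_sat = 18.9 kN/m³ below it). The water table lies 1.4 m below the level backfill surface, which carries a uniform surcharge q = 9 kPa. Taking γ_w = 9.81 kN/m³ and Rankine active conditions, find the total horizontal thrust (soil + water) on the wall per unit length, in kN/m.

K_a = tan²(45° − φ/2) = 0.3920.
γ' = 18.9 − 9.81 = 9.090 kN/m³. h₂ = H − d_w = 2.8 m.
σ'_h: at surface K_a·q = 3.528; at WT K_a(q+γd_w) = 13.24; at base K_a(q+γd_w+γ'h₂) = 23.22 kPa.
P₁ = ½(3.528+13.24)×1.4 = 11.74; P₂ = ½(13.24+23.22)×2.8 = 51.04; P_w = ½γ_w h₂² = 38.46.
Total = 11.74+51.04+38.46 = 101.2 kN/m.

101 kN/m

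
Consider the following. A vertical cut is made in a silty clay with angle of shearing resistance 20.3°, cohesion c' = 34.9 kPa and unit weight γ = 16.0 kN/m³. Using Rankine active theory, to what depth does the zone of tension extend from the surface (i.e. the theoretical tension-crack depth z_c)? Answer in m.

6.27 m

K_a = tan²(45° − 20.3°/2) = 0.4849; √K_a = 0.6963.
The active pressure is zero where K_a γ z = 2c√K_a, so z_c = 2c/(γ√K_a) = 2×34.9/(16.0×0.6963) = 6.265 m.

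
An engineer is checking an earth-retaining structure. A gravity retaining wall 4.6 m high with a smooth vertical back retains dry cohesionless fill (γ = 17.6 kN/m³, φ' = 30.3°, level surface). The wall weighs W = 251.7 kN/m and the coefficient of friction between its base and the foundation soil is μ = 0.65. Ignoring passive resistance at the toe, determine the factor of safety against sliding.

2.67

K_a = tan²(45° − 30.3°/2) = 0.3293.
P_a = ½K_aγH² = 0.5×0.3293×17.6×4.6² = 61.32 kN/m, acting at H/3 = 1.533 m above the base.
FS_sliding = μW / P_a = 0.65×251.7 / 61.32 = 2.668.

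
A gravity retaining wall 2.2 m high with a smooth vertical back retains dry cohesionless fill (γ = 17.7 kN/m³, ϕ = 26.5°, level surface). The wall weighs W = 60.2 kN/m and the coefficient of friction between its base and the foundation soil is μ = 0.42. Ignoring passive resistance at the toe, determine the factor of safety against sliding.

1.54

K_a = tan²(45° − 26.5°/2) = 0.3829.
P_a = ½K_aγH² = 0.5×0.3829×17.7×2.2² = 16.40 kN/m, acting at H/3 = 0.7333 m above the base.
FS_sliding = μW / P_a = 0.42×60.2 / 16.40 = 1.541.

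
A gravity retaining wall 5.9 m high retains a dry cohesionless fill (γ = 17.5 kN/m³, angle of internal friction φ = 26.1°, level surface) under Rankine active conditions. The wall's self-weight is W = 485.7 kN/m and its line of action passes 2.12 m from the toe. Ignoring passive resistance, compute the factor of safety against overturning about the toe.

4.42

K_a = tan²(45° − 26.1°/2) = 0.3889.
P_a = ½K_aγH² = 0.5×0.3889×17.5×5.9² = 118.5 kN/m, acting at H/3 = 1.967 m above the base.
Overturning moment M_o = P_a × H/3 = 118.5 × 1.967 = 233.0.
Resisting moment M_r = W × 2.12 = 485.7 × 2.12 = 1030.
FS_overturning = M_r/M_o = 1030/233.0 = 4.419.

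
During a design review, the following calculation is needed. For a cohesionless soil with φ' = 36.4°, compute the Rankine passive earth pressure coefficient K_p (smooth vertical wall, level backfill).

K_p = (1 + sin φ)/(1 − sin φ) = tan²(45° + 36.4°/2) = 3.919.

3.92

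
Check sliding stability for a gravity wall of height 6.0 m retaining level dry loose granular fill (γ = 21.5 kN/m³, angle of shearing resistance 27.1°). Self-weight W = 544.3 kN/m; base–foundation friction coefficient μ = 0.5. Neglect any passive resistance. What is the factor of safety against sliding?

1.88

K_a = tan²(45° − 27.1°/2) = 0.3741.
P_a = ½K_aγH² = 0.5×0.3741×21.5×6.0² = 144.8 kN/m, acting at H/3 = 2.000 m above the base.
FS_sliding = μW / P_a = 0.5×544.3 / 144.8 = 1.880.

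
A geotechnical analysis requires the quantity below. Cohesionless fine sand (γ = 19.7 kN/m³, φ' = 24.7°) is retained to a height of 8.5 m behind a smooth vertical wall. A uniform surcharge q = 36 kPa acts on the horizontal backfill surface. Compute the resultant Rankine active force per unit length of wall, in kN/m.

418 kN/m

K_a = tan²(45° − φ/2) = 0.4106.
Soil triangle: ½ K_a γ H² = 0.5×0.4106×19.7×8.5² = 292.2 kN/m.
Surcharge rectangle: K_a q H = 0.4106×36×8.5 = 125.6 kN/m.
Total = 292.2 + 125.6 = 417.8 kN/m.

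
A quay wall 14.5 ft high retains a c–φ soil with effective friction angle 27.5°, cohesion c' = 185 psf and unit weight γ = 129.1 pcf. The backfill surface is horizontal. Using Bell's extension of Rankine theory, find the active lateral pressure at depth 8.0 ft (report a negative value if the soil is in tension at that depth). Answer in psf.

K_a = (1 − sin φ)/(1 + sin φ) = 0.3682.
σ_a = K_a γ z − 2c√K_a = 0.3682×129.1×8.0 − 2×185×0.6068 = 155.8 psf.

156 psf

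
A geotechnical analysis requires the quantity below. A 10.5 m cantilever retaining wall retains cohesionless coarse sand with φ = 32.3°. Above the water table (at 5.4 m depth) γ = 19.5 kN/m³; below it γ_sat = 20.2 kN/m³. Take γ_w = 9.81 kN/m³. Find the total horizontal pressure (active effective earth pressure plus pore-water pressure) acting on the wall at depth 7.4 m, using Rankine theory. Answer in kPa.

K_a = (1 − sin φ)/(1 + sin φ) = 0.3035.
γ' = 20.2 − 9.81 = 10.39 kN/m³.
Effective vertical stress at 7.4 m: σ'_v = 19.5×5.4 + 10.39×2.00 = 126.1 kPa.
σ'_h = K_a σ'_v = 0.3035 × 126.1 = 38.26 kPa; u = γ_w × 2.00 = 19.62 kPa.
Total σ_h = 38.26 + 19.62 = 57.88 kPa.

57.9 kPa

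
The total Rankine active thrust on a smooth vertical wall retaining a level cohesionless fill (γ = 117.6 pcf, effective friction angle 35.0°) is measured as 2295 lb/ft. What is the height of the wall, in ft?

12.0 ft

K_a = 0.2710. P_a = ½ K_a γ H² ⇒ H = √(2P_a/(K_a γ)).
H = √(2×2295/(0.2710×117.6)) = 12.00 ft.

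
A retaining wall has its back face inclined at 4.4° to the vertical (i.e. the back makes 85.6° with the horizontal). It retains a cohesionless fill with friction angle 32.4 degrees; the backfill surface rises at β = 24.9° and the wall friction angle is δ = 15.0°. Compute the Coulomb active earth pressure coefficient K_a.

K_a = sin²(α+φ) / [sin²α · sin(α−δ) · (1 + √{sin(φ+δ)sin(φ−β) / (sin(α−δ)sin(α+β))})²].
With α = 85.6°, φ = 32.4°, δ = 15.0°, β = 24.9°: K_a = 0.4702.

0.470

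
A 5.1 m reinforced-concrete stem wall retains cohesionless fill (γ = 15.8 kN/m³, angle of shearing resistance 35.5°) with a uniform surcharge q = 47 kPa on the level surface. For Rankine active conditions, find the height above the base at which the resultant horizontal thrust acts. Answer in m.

2.16 m

K_a = 0.2653.
Triangular part P₁ = ½K_aγH² = 54.51 at H/3 = 1.700 m; rectangular part P₂ = K_a q H = 63.58 at H/2 = 2.550 m.
ȳ = (P₁·1.700 + P₂·2.550)/(P₁+P₂) = 2.158 m.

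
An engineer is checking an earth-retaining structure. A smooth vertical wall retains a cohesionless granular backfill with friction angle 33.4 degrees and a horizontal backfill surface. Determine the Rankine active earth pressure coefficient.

K_a = (1 − sin φ)/(1 + sin φ) = (1 − sin 33.4°)/(1 + sin 33.4°) = 0.2899.

0.290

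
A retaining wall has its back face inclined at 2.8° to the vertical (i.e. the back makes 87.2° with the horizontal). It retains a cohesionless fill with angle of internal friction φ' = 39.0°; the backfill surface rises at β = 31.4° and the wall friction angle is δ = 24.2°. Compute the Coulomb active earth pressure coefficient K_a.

0.380

K_a = sin²(α+φ) / [sin²α · sin(α−δ) · (1 + √{sin(φ+δ)sin(φ−β) / (sin(α−δ)sin(α+β))})²].
With α = 87.2°, φ = 39.0°, δ = 24.2°, β = 31.4°: K_a = 0.3800.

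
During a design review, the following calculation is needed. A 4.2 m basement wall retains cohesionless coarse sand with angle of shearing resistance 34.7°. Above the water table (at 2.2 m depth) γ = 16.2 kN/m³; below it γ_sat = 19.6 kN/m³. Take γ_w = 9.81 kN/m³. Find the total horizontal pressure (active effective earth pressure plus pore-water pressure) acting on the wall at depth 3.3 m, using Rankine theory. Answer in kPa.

K_a = (1 − sin φ)/(1 + sin φ) = 0.2745.
γ' = 19.6 − 9.81 = 9.790 kN/m³.
Effective vertical stress at 3.3 m: σ'_v = 16.2×2.2 + 9.790×1.10 = 46.41 kPa.
σ'_h = K_a σ'_v = 0.2745 × 46.41 = 12.74 kPa; u = γ_w × 1.10 = 10.79 kPa.
Total σ_h = 12.74 + 10.79 = 23.53 kPa.

23.5 kPa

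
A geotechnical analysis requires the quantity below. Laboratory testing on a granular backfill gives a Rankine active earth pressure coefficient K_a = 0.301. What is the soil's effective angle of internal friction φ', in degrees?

K_a = tan²(45° − φ/2) ⇒ 45° − φ/2 = arctan(√0.301) = 28.75°.
φ = 2(45° − 28.75°) = 32.50°.

32.5°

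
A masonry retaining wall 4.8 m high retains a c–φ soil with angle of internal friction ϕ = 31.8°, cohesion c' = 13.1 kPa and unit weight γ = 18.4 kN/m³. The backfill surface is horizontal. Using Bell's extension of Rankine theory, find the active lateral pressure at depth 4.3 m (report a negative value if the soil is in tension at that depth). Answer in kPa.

K_a = (1 − sin φ)/(1 + sin φ) = 0.3098.
σ_a = K_a γ z − 2c√K_a = 0.3098×18.4×4.3 − 2×13.1×0.5566 = 9.928 kPa.

9.93 kPa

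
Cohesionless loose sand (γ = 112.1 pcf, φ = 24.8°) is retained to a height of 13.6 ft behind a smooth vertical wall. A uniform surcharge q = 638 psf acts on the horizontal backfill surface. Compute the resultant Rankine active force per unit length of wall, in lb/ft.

7790 lb/ft

K_a = tan²(45° − φ/2) = 0.4090.
Soil triangle: ½ K_a γ H² = 0.5×0.4090×112.1×13.6² = 4240 lb/ft.
Surcharge rectangle: K_a q H = 0.4090×638×13.6 = 3549 lb/ft.
Total = 4240 + 3549 = 7789 lb/ft.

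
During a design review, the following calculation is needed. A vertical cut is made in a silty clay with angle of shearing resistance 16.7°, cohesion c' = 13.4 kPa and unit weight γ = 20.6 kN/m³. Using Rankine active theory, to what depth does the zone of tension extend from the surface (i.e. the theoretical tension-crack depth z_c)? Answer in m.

1.75 m

K_a = tan²(45° − 16.7°/2) = 0.5536; √K_a = 0.7440.
The active pressure is zero where K_a γ z = 2c√K_a, so z_c = 2c/(γ√K_a) = 2×13.4/(20.6×0.7440) = 1.749 m.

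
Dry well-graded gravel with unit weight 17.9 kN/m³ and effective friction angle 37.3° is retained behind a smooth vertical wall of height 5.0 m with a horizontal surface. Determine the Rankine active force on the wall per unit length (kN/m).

K_a = tan²(45° − φ/2) = 0.2453.
P_a = ½ K_a γ H² = 0.5 × 0.2453 × 17.9 × 5.0² = 54.89 kN/m.

54.9 kN/m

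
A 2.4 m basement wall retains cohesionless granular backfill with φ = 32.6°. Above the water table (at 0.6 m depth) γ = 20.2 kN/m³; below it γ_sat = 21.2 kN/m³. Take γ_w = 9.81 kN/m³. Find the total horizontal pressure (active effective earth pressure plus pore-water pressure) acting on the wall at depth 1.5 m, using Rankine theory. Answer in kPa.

K_a = (1 − sin φ)/(1 + sin φ) = 0.2997.
γ' = 21.2 − 9.81 = 11.39 kN/m³.
Effective vertical stress at 1.5 m: σ'_v = 20.2×0.6 + 11.39×0.900 = 22.37 kPa.
σ'_h = K_a σ'_v = 0.2997 × 22.37 = 6.705 kPa; u = γ_w × 0.900 = 8.829 kPa.
Total σ_h = 6.705 + 8.829 = 15.53 kPa.

15.5 kPa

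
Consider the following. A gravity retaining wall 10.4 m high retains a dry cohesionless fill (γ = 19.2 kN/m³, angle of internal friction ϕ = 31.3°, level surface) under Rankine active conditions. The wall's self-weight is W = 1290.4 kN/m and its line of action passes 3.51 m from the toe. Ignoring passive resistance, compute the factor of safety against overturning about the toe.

K_a = tan²(45° − 31.3°/2) = 0.3162.
P_a = ½K_aγH² = 0.5×0.3162×19.2×10.4² = 328.3 kN/m, acting at H/3 = 3.467 m above the base.
Overturning moment M_o = P_a × H/3 = 328.3 × 3.467 = 1138.
Resisting moment M_r = W × 3.51 = 1290.4 × 3.51 = 4529.
FS_overturning = M_r/M_o = 4529/1138 = 3.979.

3.98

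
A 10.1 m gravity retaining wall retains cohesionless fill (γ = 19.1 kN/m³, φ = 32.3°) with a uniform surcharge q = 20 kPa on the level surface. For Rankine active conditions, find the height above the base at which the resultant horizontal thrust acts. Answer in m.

K_a = 0.3035.
Triangular part P₁ = ½K_aγH² = 295.7 at H/3 = 3.367 m; rectangular part P₂ = K_a q H = 61.30 at H/2 = 5.050 m.
ȳ = (P₁·3.367 + P₂·5.050)/(P₁+P₂) = 3.656 m.

3.66 m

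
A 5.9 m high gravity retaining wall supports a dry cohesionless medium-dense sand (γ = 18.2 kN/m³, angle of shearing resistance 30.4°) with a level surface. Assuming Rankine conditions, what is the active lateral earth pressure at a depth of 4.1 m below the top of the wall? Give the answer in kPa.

24.5 kPa

K_a = (1 − sin φ)/(1 + sin φ) = 0.3280.
σ_h = K_a γ z = 0.3280 × 18.2 × 4.1 = 24.47 kPa.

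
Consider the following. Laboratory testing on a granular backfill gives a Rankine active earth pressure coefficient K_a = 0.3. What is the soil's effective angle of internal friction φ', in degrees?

32.6°

K_a = tan²(45° − φ/2) ⇒ 45° − φ/2 = arctan(√0.3) = 28.71°.
φ = 2(45° − 28.71°) = 32.58°.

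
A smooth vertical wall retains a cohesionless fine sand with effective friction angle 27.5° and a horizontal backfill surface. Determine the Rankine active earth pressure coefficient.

K_a = (1 − sin φ)/(1 + sin φ) = (1 − sin 27.5°)/(1 + sin 27.5°) = 0.3682.

0.368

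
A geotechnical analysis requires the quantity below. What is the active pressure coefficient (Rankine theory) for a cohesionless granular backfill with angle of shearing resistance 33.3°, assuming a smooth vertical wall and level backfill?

K_a = tan²(45° − φ/2) = tan²(28.35°) = 0.2911.

0.291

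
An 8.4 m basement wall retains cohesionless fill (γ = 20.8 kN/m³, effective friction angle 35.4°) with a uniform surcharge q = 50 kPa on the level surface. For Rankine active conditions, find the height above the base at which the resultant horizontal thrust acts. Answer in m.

3.31 m

K_a = 0.2664.
Triangular part P₁ = ½K_aγH² = 195.5 at H/3 = 2.800 m; rectangular part P₂ = K_a q H = 111.9 at H/2 = 4.200 m.
ȳ = (P₁·2.800 + P₂·4.200)/(P₁+P₂) = 3.310 m.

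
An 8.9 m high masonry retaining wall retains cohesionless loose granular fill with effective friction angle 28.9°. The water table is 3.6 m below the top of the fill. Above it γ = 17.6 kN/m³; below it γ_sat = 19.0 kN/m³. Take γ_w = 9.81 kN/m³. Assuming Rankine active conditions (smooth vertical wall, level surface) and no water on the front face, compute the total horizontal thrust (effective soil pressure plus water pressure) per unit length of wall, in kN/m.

339 kN/m

K_a = tan²(45° − φ/2) = 0.3484.
γ' = 19.0 − 9.81 = 9.190 kN/m³. Depth below WT = 5.3 m.
σ'_h at WT = K_a γ d_w = 22.07 kPa; at base = 22.07 + K_a γ' × 5.3 = 39.04 kPa.
P₁ (0–3.6 m) = ½×22.07×3.6 = 39.73. P₂ (3.6–8.9 m) = ½(22.07+39.04)×5.3 = 161.9.
P_w = ½ γ_w h₂² = 0.5×9.81×5.3² = 137.8. Total = 39.73+161.9+137.8 = 339.5 kN/m.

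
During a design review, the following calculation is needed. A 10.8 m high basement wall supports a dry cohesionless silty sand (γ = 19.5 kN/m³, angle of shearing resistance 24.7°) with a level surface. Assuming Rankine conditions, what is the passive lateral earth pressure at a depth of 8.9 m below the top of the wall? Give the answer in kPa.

K_p = (1 + sin φ)/(1 − sin φ) = 2.436.
σ_h = K_p γ z = 2.436 × 19.5 × 8.9 = 422.7 kPa.

423 kPa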